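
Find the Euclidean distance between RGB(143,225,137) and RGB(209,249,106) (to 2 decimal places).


d = √[(R₁-R₂)² + (G₁-G₂)² + (B₁-B₂)²]
d = √[(143-209)² + (225-249)² + (137-106)²]
d = √[4356 + 576 + 961]
d = √5893
d ≈ 76.77


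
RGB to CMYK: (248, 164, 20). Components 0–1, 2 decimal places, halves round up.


R'=248/255≈0.9725, G'=164/255≈0.6431, B'=20/255≈0.0784
K = 1 - max(R',G',B') = 1 - 248/255 = 7/255 = 0.02745… → 0.03
(1-R'-K)/(1-K) simplifies to (max-R)/max with max = 248:
C = (248-248)/248 = 0/248 = 0 → 0.00
M = (248-164)/248 = 84/248 = 0.33870… → 0.34
Y = (248-20)/248 = 228/248 = 0.91935… → 0.92
= CMYK(0.00, 0.34, 0.92, 0.03)


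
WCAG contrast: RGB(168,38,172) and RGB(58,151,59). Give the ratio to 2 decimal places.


Linearize each sRGB channel c=v/255: c/12.92 if c ≤ 0.04045 else ((c+0.055)/1.055)^2.4
L = 0.2126×R_lin + 0.7152×G_lin + 0.0722×B_lin
Color 1 (168,38,172):
  R=168: 168/255≈0.6588 > 0.04045 → ((0.6588+0.055)/1.055)^2.4 ≈ 0.39157
  G=38: 38/255≈0.1490 > 0.04045 → ((0.1490+0.055)/1.055)^2.4 ≈ 0.01938
  B=172: 172/255≈0.6745 > 0.04045 → ((0.6745+0.055)/1.055)^2.4 ≈ 0.41254
  L1 = 0.2126×0.39157 + 0.7152×0.01938 + 0.0722×0.41254 ≈ 0.12690
Color 2 (58,151,59):
  R=58: 58/255≈0.2275 > 0.04045 → ((0.2275+0.055)/1.055)^2.4 ≈ 0.04231
  G=151: 151/255≈0.5922 > 0.04045 → ((0.5922+0.055)/1.055)^2.4 ≈ 0.30947
  B=59: 59/255≈0.2314 > 0.04045 → ((0.2314+0.055)/1.055)^2.4 ≈ 0.04374
  L2 = 0.2126×0.04231 + 0.7152×0.30947 + 0.0722×0.04374 ≈ 0.23349
Lighter = 0.23349, Darker = 0.12690
Ratio = (L_lighter + 0.05) / (L_darker + 0.05)
Ratio = (0.23349 + 0.05) / (0.12690 + 0.05) = 0.28349 / 0.17690 ≈ 1.6026
Ratio ≈ 1.60:1


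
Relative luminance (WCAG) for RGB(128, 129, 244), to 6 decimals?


Linearize each channel (sRGB transfer function): c = v/255; c_lin = c/12.92 if c ≤ 0.04045, else ((c+0.055)/1.055)^2.4
  R: 128/255 ≈ 0.501961 > 0.04045 → ((0.501961+0.055)/1.055)^2.4 ≈ 0.215861
  G: 129/255 ≈ 0.505882 > 0.04045 → ((0.505882+0.055)/1.055)^2.4 ≈ 0.219526
  B: 244/255 ≈ 0.956863 > 0.04045 → ((0.956863+0.055)/1.055)^2.4 ≈ 0.904661
R_lin = 0.215861, G_lin = 0.219526, B_lin = 0.904661
L = 0.2126×R + 0.7152×G + 0.0722×B
L = 0.2126×0.215861 + 0.7152×0.219526 + 0.0722×0.904661
L ≈ 0.268214


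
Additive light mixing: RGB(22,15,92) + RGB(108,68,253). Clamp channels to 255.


Additive: each channel = min(255, C₁+C₂)
R: 22+108 = 130 → 130
G: 15+68 = 83 → 83
B: 92+253 = 345 → 255
= RGB(130, 83, 255)


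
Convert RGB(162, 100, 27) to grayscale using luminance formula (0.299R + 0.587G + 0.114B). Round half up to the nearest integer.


Gray = 0.299×R + 0.587×G + 0.114×B
Gray = 0.299×162 + 0.587×100 + 0.114×27
Gray = 48.438 + 58.700 + 3.078
Gray = 110.216 → round half up → 110
Gray = 110


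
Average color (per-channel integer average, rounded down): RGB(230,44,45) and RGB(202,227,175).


Midpoint: each channel = ⌊(C₁+C₂)/2⌋
R: ⌊(230+202)/2⌋ = 216
G: ⌊(44+227)/2⌋ = 135
B: ⌊(45+175)/2⌋ = 110
= RGB(216, 135, 110)


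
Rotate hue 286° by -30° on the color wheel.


New hue = (H + rotation) mod 360
New hue = (286 -30) mod 360
= 256 mod 360
= 256°


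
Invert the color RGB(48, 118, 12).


Invert: (255-R, 255-G, 255-B)
R: 255-48 = 207
G: 255-118 = 137
B: 255-12 = 243
= RGB(207, 137, 243)


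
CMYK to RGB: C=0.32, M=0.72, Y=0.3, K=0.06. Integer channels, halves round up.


R = 255 × (1-C) × (1-K) = 255 × 0.68 × 0.94 = 162.996 → 163
G = 255 × (1-M) × (1-K) = 255 × 0.28 × 0.94 = 67.116 → 67
B = 255 × (1-Y) × (1-K) = 255 × 0.70 × 0.94 = 167.79 → 168
= RGB(163, 67, 168)


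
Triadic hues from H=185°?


Triadic: equally spaced at 120° intervals
H1 = 185°
H2 = (185 + 120) mod 360 = 305°
H3 = (185 + 240) mod 360 = 65°
Triadic = 185°, 305°, 65°


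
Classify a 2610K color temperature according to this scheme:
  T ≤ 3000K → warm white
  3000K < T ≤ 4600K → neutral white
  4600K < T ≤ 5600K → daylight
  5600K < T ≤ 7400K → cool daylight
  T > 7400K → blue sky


Temperature: 2610K
2610K ≤ 3000K → warm white
Classification: warm white


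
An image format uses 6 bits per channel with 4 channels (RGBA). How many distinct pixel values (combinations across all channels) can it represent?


Total bits = 6 bits/channel × 4 channels = 24 bits
Distinct pixel values = 2^24
= 16,777,216 pixel values


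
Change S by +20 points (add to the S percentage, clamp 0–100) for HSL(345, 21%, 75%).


Original S = 21%
Adjustment = +20 percentage points
New S = 21 + (20) = 41
Clamp to [0, 100] → 41
= HSL(345°, 41%, 75%)


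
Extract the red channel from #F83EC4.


Color: #F83EC4
R = F8 = 248
G = 3E = 62
B = C4 = 196
Red = 248


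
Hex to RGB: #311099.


31 → 49 (R)
10 → 16 (G)
99 → 153 (B)
= RGB(49, 16, 153)


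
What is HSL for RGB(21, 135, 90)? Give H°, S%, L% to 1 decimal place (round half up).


Normalize: R'=21/255≈0.0824, G'=135/255≈0.5294, B'=90/255≈0.3529
Max=135/255, Min=21/255, Δ=Max-Min=114/255
L = (Max+Min)/2 = (135+21)/510 = 156/510 = 0.30588… → L = 30.6%
L ≤ 0.5 → S = Δ/(Max+Min) = 114/(135+21) = 114/156 = 0.73076… → S = 73.1%
(the 1/255 factors cancel in S and H, so raw channel differences can be used)
Max is G' → H = 60 × ((B-R)/Δ + 2) = 60 × ((90-21)/114 + 2)
  69/114 + 2 = 0.6052… + 2 = 2.6052…
  H = 60 × 2.6052… = 156.315…° → H = 156.3°
= HSL(156.3°, 73.1%, 30.6%)


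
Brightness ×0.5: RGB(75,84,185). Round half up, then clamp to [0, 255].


Multiply each channel by 0.5, round half up, clamp to [0, 255]
R: 75×0.5 = 37.5 → round → 38
G: 84×0.5 = 42
B: 185×0.5 = 92.5 → round → 93
= RGB(38, 42, 93)


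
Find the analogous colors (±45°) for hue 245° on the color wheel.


Base hue: 245°
Left analog: (245 - 45) mod 360 = 200°
Right analog: (245 + 45) mod 360 = 290°
Analogous hues = 200° and 290°


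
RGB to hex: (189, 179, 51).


R = 189 → BD (hex)
G = 179 → B3 (hex)
B = 51 → 33 (hex)
Hex = #BDB333


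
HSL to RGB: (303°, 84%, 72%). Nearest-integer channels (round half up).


H=303°, S=0.84, L=0.72
C = (1-|2L-1|)×S = (1-|0.44|)×0.84 = 0.4704
H' = H/60 = 303/60 ≈ 5.0500; X = C×(1-|H' mod 2 - 1|) = 0.44688
m = L - C/2 = 0.72 - 0.2352 = 0.4848
Sector ⌊H'⌋ = 5 → (R',G',B') = (0.4704, 0.0, 0.44688)
RGB = ((R'+m)×255, (G'+m)×255, (B'+m)×255) = (243.576, 123.624, 237.5784)
Round half up → RGB(244, 124, 238)


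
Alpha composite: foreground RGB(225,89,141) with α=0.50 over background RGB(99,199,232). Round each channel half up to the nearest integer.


C = α×F + (1-α)×B, with 1-α = 0.50
R: 0.50×225 + 0.50×99 = 112.50 + 49.50 = 162.00 → 162
G: 0.50×89 + 0.50×199 = 44.50 + 99.50 = 144.00 → 144
B: 0.50×141 + 0.50×232 = 70.50 + 116.00 = 186.50 → 187
= RGB(162, 144, 187)


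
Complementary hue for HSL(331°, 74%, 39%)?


Complement = opposite side of color wheel = hue + 180°
H' = (331 + 180) mod 360 = 151°
S and L unchanged.
= HSL(151°, 74%, 39%)


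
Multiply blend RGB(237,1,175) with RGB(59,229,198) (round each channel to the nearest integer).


Multiply: C = A×B/255, rounded to nearest integer
R: 237×59/255 = 13983/255 ≈ 54.835 → 55
G: 1×229/255 = 229/255 ≈ 0.898 → 1
B: 175×198/255 = 34650/255 ≈ 135.882 → 136
= RGB(55, 1, 136)


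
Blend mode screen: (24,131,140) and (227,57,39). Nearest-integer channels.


Screen: C = 255 - (255-A)×(255-B)/255, rounded to nearest integer
R: 255 - (255-24)×(255-227)/255 = 255 - 6468/255 ≈ 255 - 25.365 = 229.635 → 230
G: 255 - (255-131)×(255-57)/255 = 255 - 24552/255 ≈ 255 - 96.282 = 158.718 → 159
B: 255 - (255-140)×(255-39)/255 = 255 - 24840/255 ≈ 255 - 97.412 = 157.588 → 158
= RGB(230, 159, 158)


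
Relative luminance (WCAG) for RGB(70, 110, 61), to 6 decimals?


Linearize each channel (sRGB transfer function): c = v/255; c_lin = c/12.92 if c ≤ 0.04045, else ((c+0.055)/1.055)^2.4
  R: 70/255 ≈ 0.274510 > 0.04045 → ((0.274510+0.055)/1.055)^2.4 ≈ 0.061246
  G: 110/255 ≈ 0.431373 > 0.04045 → ((0.431373+0.055)/1.055)^2.4 ≈ 0.155926
  B: 61/255 ≈ 0.239216 > 0.04045 → ((0.239216+0.055)/1.055)^2.4 ≈ 0.046665
R_lin = 0.061246, G_lin = 0.155926, B_lin = 0.046665
L = 0.2126×R + 0.7152×G + 0.0722×B
L = 0.2126×0.061246 + 0.7152×0.155926 + 0.0722×0.046665
L ≈ 0.127909


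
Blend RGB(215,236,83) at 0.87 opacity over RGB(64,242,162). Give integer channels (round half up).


C = α×F + (1-α)×B, with 1-α = 0.13
R: 0.87×215 + 0.13×64 = 187.05 + 8.32 = 195.37 → 195
G: 0.87×236 + 0.13×242 = 205.32 + 31.46 = 236.78 → 237
B: 0.87×83 + 0.13×162 = 72.21 + 21.06 = 93.27 → 93
= RGB(195, 237, 93)


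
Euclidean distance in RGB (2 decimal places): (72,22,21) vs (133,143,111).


d = √[(R₁-R₂)² + (G₁-G₂)² + (B₁-B₂)²]
d = √[(72-133)² + (22-143)² + (21-111)²]
d = √[3721 + 14641 + 8100]
d = √26462
d ≈ 162.67


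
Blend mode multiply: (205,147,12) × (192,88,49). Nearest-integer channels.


Multiply: C = A×B/255, rounded to nearest integer
R: 205×192/255 = 39360/255 ≈ 154.353 → 154
G: 147×88/255 = 12936/255 ≈ 50.729 → 51
B: 12×49/255 = 588/255 ≈ 2.306 → 2
= RGB(154, 51, 2)


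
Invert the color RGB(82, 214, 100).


Invert: (255-R, 255-G, 255-B)
R: 255-82 = 173
G: 255-214 = 41
B: 255-100 = 155
= RGB(173, 41, 155)


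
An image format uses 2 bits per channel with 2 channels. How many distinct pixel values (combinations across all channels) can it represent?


Total bits = 2 bits/channel × 2 channels = 4 bits
Distinct pixel values = 2^4
= 16 pixel values


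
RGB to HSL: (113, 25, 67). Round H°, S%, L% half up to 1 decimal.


Normalize: R'=113/255≈0.4431, G'=25/255≈0.0980, B'=67/255≈0.2627
Max=113/255, Min=25/255, Δ=Max-Min=88/255
L = (Max+Min)/2 = (113+25)/510 = 138/510 = 0.27058… → L = 27.1%
L ≤ 0.5 → S = Δ/(Max+Min) = 88/(113+25) = 88/138 = 0.63768… → S = 63.8%
(the 1/255 factors cancel in S and H, so raw channel differences can be used)
Max is R' → H = 60 × (((G-B)/Δ) mod 6) = 60 × (((25-67)/88) mod 6)
  (-42)/88 = -0.4772…; negative, so add 6 → 5.5227…
  H = 60 × 5.5227… = 331.363…° → H = 331.4°
= HSL(331.4°, 63.8%, 27.1%)


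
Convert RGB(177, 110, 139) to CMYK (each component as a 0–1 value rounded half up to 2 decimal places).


R'=177/255≈0.6941, G'=110/255≈0.4314, B'=139/255≈0.5451
K = 1 - max(R',G',B') = 1 - 177/255 = 78/255 = 0.30588… → 0.31
(1-R'-K)/(1-K) simplifies to (max-R)/max with max = 177:
C = (177-177)/177 = 0/177 = 0 → 0.00
M = (177-110)/177 = 67/177 = 0.37853… → 0.38
Y = (177-139)/177 = 38/177 = 0.21468… → 0.21
= CMYK(0.00, 0.38, 0.21, 0.31)


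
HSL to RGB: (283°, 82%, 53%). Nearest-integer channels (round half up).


H=283°, S=0.82, L=0.53
C = (1-|2L-1|)×S = (1-|0.06|)×0.82 = 0.7708
H' = H/60 = 283/60 ≈ 4.7167; X = C×(1-|H' mod 2 - 1|) ≈ 0.5524
m = L - C/2 = 0.53 - 0.3854 = 0.1446
Sector ⌊H'⌋ = 4 → (R',G',B') = (≈0.5524, 0.0, 0.7708)
RGB = ((R'+m)×255, (G'+m)×255, (B'+m)×255) = (177.7367, 36.873, 233.427)
Round half up → RGB(178, 37, 233)


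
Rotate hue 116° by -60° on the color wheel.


New hue = (H + rotation) mod 360
New hue = (116 -60) mod 360
= 56 mod 360
= 56°


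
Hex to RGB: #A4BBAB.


A4 → 164 (R)
BB → 187 (G)
AB → 171 (B)
= RGB(164, 187, 171)


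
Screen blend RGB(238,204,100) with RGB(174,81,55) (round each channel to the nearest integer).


Screen: C = 255 - (255-A)×(255-B)/255, rounded to nearest integer
R: 255 - (255-238)×(255-174)/255 = 255 - 1377/255 ≈ 255 - 5.400 = 249.600 → 250
G: 255 - (255-204)×(255-81)/255 = 255 - 8874/255 ≈ 255 - 34.800 = 220.200 → 220
B: 255 - (255-100)×(255-55)/255 = 255 - 31000/255 ≈ 255 - 121.569 = 133.431 → 133
= RGB(250, 220, 133)


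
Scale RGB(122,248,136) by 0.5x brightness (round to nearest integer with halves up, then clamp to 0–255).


Multiply each channel by 0.5, round half up, clamp to [0, 255]
R: 122×0.5 = 61
G: 248×0.5 = 124
B: 136×0.5 = 68
= RGB(61, 124, 68)


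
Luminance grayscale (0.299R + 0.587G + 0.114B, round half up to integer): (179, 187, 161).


Gray = 0.299×R + 0.587×G + 0.114×B
Gray = 0.299×179 + 0.587×187 + 0.114×161
Gray = 53.521 + 109.769 + 18.354
Gray = 181.644 → round half up → 182
Gray = 182


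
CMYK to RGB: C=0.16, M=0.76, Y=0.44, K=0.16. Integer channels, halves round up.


R = 255 × (1-C) × (1-K) = 255 × 0.84 × 0.84 = 179.928 → 180
G = 255 × (1-M) × (1-K) = 255 × 0.24 × 0.84 = 51.408 → 51
B = 255 × (1-Y) × (1-K) = 255 × 0.56 × 0.84 = 119.952 → 120
= RGB(180, 51, 120)


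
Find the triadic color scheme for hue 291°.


Triadic: equally spaced at 120° intervals
H1 = 291°
H2 = (291 + 120) mod 360 = 51°
H3 = (291 + 240) mod 360 = 171°
Triadic = 291°, 51°, 171°


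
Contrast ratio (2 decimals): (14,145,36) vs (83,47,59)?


Linearize each sRGB channel c=v/255: c/12.92 if c ≤ 0.04045 else ((c+0.055)/1.055)^2.4
L = 0.2126×R_lin + 0.7152×G_lin + 0.0722×B_lin
Color 1 (14,145,36):
  R=14: 14/255≈0.0549 > 0.04045 → ((0.0549+0.055)/1.055)^2.4 ≈ 0.00439
  G=145: 145/255≈0.5686 > 0.04045 → ((0.5686+0.055)/1.055)^2.4 ≈ 0.28315
  B=36: 36/255≈0.1412 > 0.04045 → ((0.1412+0.055)/1.055)^2.4 ≈ 0.01764
  L1 = 0.2126×0.00439 + 0.7152×0.28315 + 0.0722×0.01764 ≈ 0.20472
Color 2 (83,47,59):
  R=83: 83/255≈0.3255 > 0.04045 → ((0.3255+0.055)/1.055)^2.4 ≈ 0.08650
  G=47: 47/255≈0.1843 > 0.04045 → ((0.1843+0.055)/1.055)^2.4 ≈ 0.02843
  B=59: 59/255≈0.2314 > 0.04045 → ((0.2314+0.055)/1.055)^2.4 ≈ 0.04374
  L2 = 0.2126×0.08650 + 0.7152×0.02843 + 0.0722×0.04374 ≈ 0.04188
Lighter = 0.20472, Darker = 0.04188
Ratio = (L_lighter + 0.05) / (L_darker + 0.05)
Ratio = (0.20472 + 0.05) / (0.04188 + 0.05) = 0.25472 / 0.09188 ≈ 2.7723
Ratio ≈ 2.77:1


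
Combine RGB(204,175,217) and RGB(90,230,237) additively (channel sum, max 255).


Additive: each channel = min(255, C₁+C₂)
R: 204+90 = 294 → 255
G: 175+230 = 405 → 255
B: 217+237 = 454 → 255
= RGB(255, 255, 255)


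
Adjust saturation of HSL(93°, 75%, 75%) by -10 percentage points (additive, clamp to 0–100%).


Original S = 75%
Adjustment = -10 percentage points
New S = 75 + (-10) = 65
Clamp to [0, 100] → 65
= HSL(93°, 65%, 75%)


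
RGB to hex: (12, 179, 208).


R = 12 → 0C (hex)
G = 179 → B3 (hex)
B = 208 → D0 (hex)
Hex = #0CB3D0


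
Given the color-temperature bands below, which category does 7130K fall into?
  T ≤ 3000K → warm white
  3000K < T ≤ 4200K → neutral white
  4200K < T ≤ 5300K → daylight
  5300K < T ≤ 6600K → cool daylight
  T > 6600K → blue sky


Temperature: 7130K
7130K > 6600K → blue sky
Classification: blue sky


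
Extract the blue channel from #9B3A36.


Color: #9B3A36
R = 9B = 155
G = 3A = 58
B = 36 = 54
Blue = 54


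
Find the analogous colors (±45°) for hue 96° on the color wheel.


Base hue: 96°
Left analog: (96 - 45) mod 360 = 51°
Right analog: (96 + 45) mod 360 = 141°
Analogous hues = 51° and 141°


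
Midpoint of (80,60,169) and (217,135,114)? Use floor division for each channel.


Midpoint: each channel = ⌊(C₁+C₂)/2⌋
R: ⌊(80+217)/2⌋ = 148
G: ⌊(60+135)/2⌋ = 97
B: ⌊(169+114)/2⌋ = 141
= RGB(148, 97, 141)


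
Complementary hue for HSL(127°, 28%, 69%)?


Complement = opposite side of color wheel = hue + 180°
H' = (127 + 180) mod 360 = 307°
S and L unchanged.
= HSL(307°, 28%, 69%)


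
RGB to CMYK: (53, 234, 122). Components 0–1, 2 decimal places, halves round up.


R'=53/255≈0.2078, G'=234/255≈0.9176, B'=122/255≈0.4784
K = 1 - max(R',G',B') = 1 - 234/255 = 21/255 = 0.08235… → 0.08
(1-R'-K)/(1-K) simplifies to (max-R)/max with max = 234:
C = (234-53)/234 = 181/234 = 0.77350… → 0.77
M = (234-234)/234 = 0/234 = 0 → 0.00
Y = (234-122)/234 = 112/234 = 0.47863… → 0.48
= CMYK(0.77, 0.00, 0.48, 0.08)


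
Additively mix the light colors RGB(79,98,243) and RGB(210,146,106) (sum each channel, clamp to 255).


Additive: each channel = min(255, C₁+C₂)
R: 79+210 = 289 → 255
G: 98+146 = 244 → 244
B: 243+106 = 349 → 255
= RGB(255, 244, 255)


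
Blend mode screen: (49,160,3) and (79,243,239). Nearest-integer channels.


Screen: C = 255 - (255-A)×(255-B)/255, rounded to nearest integer
R: 255 - (255-49)×(255-79)/255 = 255 - 36256/255 ≈ 255 - 142.180 = 112.820 → 113
G: 255 - (255-160)×(255-243)/255 = 255 - 1140/255 ≈ 255 - 4.471 = 250.529 → 251
B: 255 - (255-3)×(255-239)/255 = 255 - 4032/255 ≈ 255 - 15.812 = 239.188 → 239
= RGB(113, 251, 239)


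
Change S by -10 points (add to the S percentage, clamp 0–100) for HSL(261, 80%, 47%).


Original S = 80%
Adjustment = -10 percentage points
New S = 80 + (-10) = 70
Clamp to [0, 100] → 70
= HSL(261°, 70%, 47%)


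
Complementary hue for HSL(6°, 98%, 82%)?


Complement = opposite side of color wheel = hue + 180°
H' = (6 + 180) mod 360 = 186°
S and L unchanged.
= HSL(186°, 98%, 82%)


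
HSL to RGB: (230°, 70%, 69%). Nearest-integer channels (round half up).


H=230°, S=0.70, L=0.69
C = (1-|2L-1|)×S = (1-|0.38|)×0.70 = 0.434
H' = H/60 = 230/60 ≈ 3.8333; X = C×(1-|H' mod 2 - 1|) ≈ 0.0723
m = L - C/2 = 0.69 - 0.217 = 0.473
Sector ⌊H'⌋ = 3 → (R',G',B') = (0.0, ≈0.0723, 0.434)
RGB = ((R'+m)×255, (G'+m)×255, (B'+m)×255) = (120.615, 139.06, 231.285)
Round half up → RGB(121, 139, 231)


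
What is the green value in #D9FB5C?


Color: #D9FB5C
R = D9 = 217
G = FB = 251
B = 5C = 92
Green = 251


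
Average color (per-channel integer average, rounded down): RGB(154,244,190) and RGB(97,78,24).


Midpoint: each channel = ⌊(C₁+C₂)/2⌋
R: ⌊(154+97)/2⌋ = 125
G: ⌊(244+78)/2⌋ = 161
B: ⌊(190+24)/2⌋ = 107
= RGB(125, 161, 107)


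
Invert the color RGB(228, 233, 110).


Invert: (255-R, 255-G, 255-B)
R: 255-228 = 27
G: 255-233 = 22
B: 255-110 = 145
= RGB(27, 22, 145)


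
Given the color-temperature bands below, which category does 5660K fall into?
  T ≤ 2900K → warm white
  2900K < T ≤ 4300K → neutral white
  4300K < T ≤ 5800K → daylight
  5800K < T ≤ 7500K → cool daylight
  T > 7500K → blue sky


Temperature: 5660K
4300K < 5660K ≤ 5800K → daylight
Classification: daylight


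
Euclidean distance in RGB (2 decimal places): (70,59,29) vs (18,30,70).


d = √[(R₁-R₂)² + (G₁-G₂)² + (B₁-B₂)²]
d = √[(70-18)² + (59-30)² + (29-70)²]
d = √[2704 + 841 + 1681]
d = √5226
d ≈ 72.29


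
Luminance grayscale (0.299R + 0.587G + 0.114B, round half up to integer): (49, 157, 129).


Gray = 0.299×R + 0.587×G + 0.114×B
Gray = 0.299×49 + 0.587×157 + 0.114×129
Gray = 14.651 + 92.159 + 14.706
Gray = 121.516 → round half up → 122
Gray = 122


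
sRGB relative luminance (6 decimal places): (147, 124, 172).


Linearize each channel (sRGB transfer function): c = v/255; c_lin = c/12.92 if c ≤ 0.04045, else ((c+0.055)/1.055)^2.4
  R: 147/255 ≈ 0.576471 > 0.04045 → ((0.576471+0.055)/1.055)^2.4 ≈ 0.291771
  G: 124/255 ≈ 0.486275 > 0.04045 → ((0.486275+0.055)/1.055)^2.4 ≈ 0.201556
  B: 172/255 ≈ 0.674510 > 0.04045 → ((0.674510+0.055)/1.055)^2.4 ≈ 0.412543
R_lin = 0.291771, G_lin = 0.201556, B_lin = 0.412543
L = 0.2126×R + 0.7152×G + 0.0722×B
L = 0.2126×0.291771 + 0.7152×0.201556 + 0.0722×0.412543
L ≈ 0.235969


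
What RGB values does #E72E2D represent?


E7 → 231 (R)
2E → 46 (G)
2D → 45 (B)
= RGB(231, 46, 45)


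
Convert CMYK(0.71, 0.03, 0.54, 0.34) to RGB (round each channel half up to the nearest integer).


R = 255 × (1-C) × (1-K) = 255 × 0.29 × 0.66 = 48.807 → 49
G = 255 × (1-M) × (1-K) = 255 × 0.97 × 0.66 = 163.251 → 163
B = 255 × (1-Y) × (1-K) = 255 × 0.46 × 0.66 = 77.418 → 77
= RGB(49, 163, 77)


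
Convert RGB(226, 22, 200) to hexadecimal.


R = 226 → E2 (hex)
G = 22 → 16 (hex)
B = 200 → C8 (hex)
Hex = #E216C8


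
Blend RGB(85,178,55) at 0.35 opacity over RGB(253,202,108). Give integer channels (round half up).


C = α×F + (1-α)×B, with 1-α = 0.65
R: 0.35×85 + 0.65×253 = 29.75 + 164.45 = 194.20 → 194
G: 0.35×178 + 0.65×202 = 62.30 + 131.30 = 193.60 → 194
B: 0.35×55 + 0.65×108 = 19.25 + 70.20 = 89.45 → 89
= RGB(194, 194, 89)


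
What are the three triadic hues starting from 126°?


Triadic: equally spaced at 120° intervals
H1 = 126°
H2 = (126 + 120) mod 360 = 246°
H3 = (126 + 240) mod 360 = 6°
Triadic = 126°, 246°, 6°


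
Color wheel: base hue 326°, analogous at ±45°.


Base hue: 326°
Left analog: (326 - 45) mod 360 = 281°
Right analog: (326 + 45) mod 360 = 11°
Analogous hues = 281° and 11°


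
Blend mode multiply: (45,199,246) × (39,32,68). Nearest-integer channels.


Multiply: C = A×B/255, rounded to nearest integer
R: 45×39/255 = 1755/255 ≈ 6.882 → 7
G: 199×32/255 = 6368/255 ≈ 24.973 → 25
B: 246×68/255 = 16728/255 ≈ 65.600 → 66
= RGB(7, 25, 66)


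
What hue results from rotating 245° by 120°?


New hue = (H + rotation) mod 360
New hue = (245 + 120) mod 360
= 365 mod 360
= 5°


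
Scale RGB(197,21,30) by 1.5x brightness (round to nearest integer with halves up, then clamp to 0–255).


Multiply each channel by 1.5, round half up, clamp to [0, 255]
R: 197×1.5 = 295.5 → round → 296 → clamp → 255
G: 21×1.5 = 31.5 → round → 32
B: 30×1.5 = 45
= RGB(255, 32, 45)


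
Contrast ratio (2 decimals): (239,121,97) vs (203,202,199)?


Linearize each sRGB channel c=v/255: c/12.92 if c ≤ 0.04045 else ((c+0.055)/1.055)^2.4
L = 0.2126×R_lin + 0.7152×G_lin + 0.0722×B_lin
Color 1 (239,121,97):
  R=239: 239/255≈0.9373 > 0.04045 → ((0.9373+0.055)/1.055)^2.4 ≈ 0.86316
  G=121: 121/255≈0.4745 > 0.04045 → ((0.4745+0.055)/1.055)^2.4 ≈ 0.19120
  B=97: 97/255≈0.3804 > 0.04045 → ((0.3804+0.055)/1.055)^2.4 ≈ 0.11954
  L1 = 0.2126×0.86316 + 0.7152×0.19120 + 0.0722×0.11954 ≈ 0.32889
Color 2 (203,202,199):
  R=203: 203/255≈0.7961 > 0.04045 → ((0.7961+0.055)/1.055)^2.4 ≈ 0.59720
  G=202: 202/255≈0.7922 > 0.04045 → ((0.7922+0.055)/1.055)^2.4 ≈ 0.59062
  B=199: 199/255≈0.7804 > 0.04045 → ((0.7804+0.055)/1.055)^2.4 ≈ 0.57112
  L2 = 0.2126×0.59720 + 0.7152×0.59062 + 0.0722×0.57112 ≈ 0.59061
Lighter = 0.59061, Darker = 0.32889
Ratio = (L_lighter + 0.05) / (L_darker + 0.05)
Ratio = (0.59061 + 0.05) / (0.32889 + 0.05) = 0.64061 / 0.37889 ≈ 1.6908
Ratio ≈ 1.69:1


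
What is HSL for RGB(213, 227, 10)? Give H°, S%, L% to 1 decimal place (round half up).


Normalize: R'=213/255≈0.8353, G'=227/255≈0.8902, B'=10/255≈0.0392
Max=227/255, Min=10/255, Δ=Max-Min=217/255
L = (Max+Min)/2 = (227+10)/510 = 237/510 = 0.46470… → L = 46.5%
L ≤ 0.5 → S = Δ/(Max+Min) = 217/(227+10) = 217/237 = 0.91561… → S = 91.6%
(the 1/255 factors cancel in S and H, so raw channel differences can be used)
Max is G' → H = 60 × ((B-R)/Δ + 2) = 60 × ((10-213)/217 + 2)
  -203/217 + 2 = -0.9354… + 2 = 1.0645…
  H = 60 × 1.0645… = 63.870…° → H = 63.9°
= HSL(63.9°, 91.6%, 46.5%)


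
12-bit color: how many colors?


Colors = 2^bits = 2^12
= 4,096 colors


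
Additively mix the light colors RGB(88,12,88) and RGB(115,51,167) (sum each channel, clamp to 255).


Additive: each channel = min(255, C₁+C₂)
R: 88+115 = 203 → 203
G: 12+51 = 63 → 63
B: 88+167 = 255 → 255
= RGB(203, 63, 255)


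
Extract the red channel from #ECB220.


Color: #ECB220
R = EC = 236
G = B2 = 178
B = 20 = 32
Red = 236


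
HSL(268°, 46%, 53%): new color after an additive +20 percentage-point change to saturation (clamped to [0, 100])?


Original S = 46%
Adjustment = +20 percentage points
New S = 46 + (20) = 66
Clamp to [0, 100] → 66
= HSL(268°, 66%, 53%)


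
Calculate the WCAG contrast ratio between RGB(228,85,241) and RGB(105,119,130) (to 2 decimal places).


Linearize each sRGB channel c=v/255: c/12.92 if c ≤ 0.04045 else ((c+0.055)/1.055)^2.4
L = 0.2126×R_lin + 0.7152×G_lin + 0.0722×B_lin
Color 1 (228,85,241):
  R=228: 228/255≈0.8941 > 0.04045 → ((0.8941+0.055)/1.055)^2.4 ≈ 0.77582
  G=85: 85/255≈0.3333 > 0.04045 → ((0.3333+0.055)/1.055)^2.4 ≈ 0.09084
  B=241: 241/255≈0.9451 > 0.04045 → ((0.9451+0.055)/1.055)^2.4 ≈ 0.87962
  L1 = 0.2126×0.77582 + 0.7152×0.09084 + 0.0722×0.87962 ≈ 0.29342
Color 2 (105,119,130):
  R=105: 105/255≈0.4118 > 0.04045 → ((0.4118+0.055)/1.055)^2.4 ≈ 0.14126
  G=119: 119/255≈0.4667 > 0.04045 → ((0.4667+0.055)/1.055)^2.4 ≈ 0.18447
  B=130: 130/255≈0.5098 > 0.04045 → ((0.5098+0.055)/1.055)^2.4 ≈ 0.22323
  L2 = 0.2126×0.14126 + 0.7152×0.18447 + 0.0722×0.22323 ≈ 0.17809
Lighter = 0.29342, Darker = 0.17809
Ratio = (L_lighter + 0.05) / (L_darker + 0.05)
Ratio = (0.29342 + 0.05) / (0.17809 + 0.05) = 0.34342 / 0.22809 ≈ 1.5057
Ratio ≈ 1.51:1


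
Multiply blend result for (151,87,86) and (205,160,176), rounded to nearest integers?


Multiply: C = A×B/255, rounded to nearest integer
R: 151×205/255 = 30955/255 ≈ 121.392 → 121
G: 87×160/255 = 13920/255 ≈ 54.588 → 55
B: 86×176/255 = 15136/255 ≈ 59.357 → 59
= RGB(121, 55, 59)


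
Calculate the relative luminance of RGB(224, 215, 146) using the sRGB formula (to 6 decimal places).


Linearize each channel (sRGB transfer function): c = v/255; c_lin = c/12.92 if c ≤ 0.04045, else ((c+0.055)/1.055)^2.4
  R: 224/255 ≈ 0.878431 > 0.04045 → ((0.878431+0.055)/1.055)^2.4 ≈ 0.745404
  G: 215/255 ≈ 0.843137 > 0.04045 → ((0.843137+0.055)/1.055)^2.4 ≈ 0.679542
  B: 146/255 ≈ 0.572549 > 0.04045 → ((0.572549+0.055)/1.055)^2.4 ≈ 0.287441
R_lin = 0.745404, G_lin = 0.679542, B_lin = 0.287441
L = 0.2126×R + 0.7152×G + 0.0722×B
L = 0.2126×0.745404 + 0.7152×0.679542 + 0.0722×0.287441
L ≈ 0.665235


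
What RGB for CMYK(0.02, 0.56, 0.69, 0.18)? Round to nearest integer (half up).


R = 255 × (1-C) × (1-K) = 255 × 0.98 × 0.82 = 204.918 → 205
G = 255 × (1-M) × (1-K) = 255 × 0.44 × 0.82 = 92.004 → 92
B = 255 × (1-Y) × (1-K) = 255 × 0.31 × 0.82 = 64.821 → 65
= RGB(205, 92, 65)


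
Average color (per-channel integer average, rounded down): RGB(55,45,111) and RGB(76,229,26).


Midpoint: each channel = ⌊(C₁+C₂)/2⌋
R: ⌊(55+76)/2⌋ = 65
G: ⌊(45+229)/2⌋ = 137
B: ⌊(111+26)/2⌋ = 68
= RGB(65, 137, 68)


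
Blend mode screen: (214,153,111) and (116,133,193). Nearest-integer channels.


Screen: C = 255 - (255-A)×(255-B)/255, rounded to nearest integer
R: 255 - (255-214)×(255-116)/255 = 255 - 5699/255 ≈ 255 - 22.349 = 232.651 → 233
G: 255 - (255-153)×(255-133)/255 = 255 - 12444/255 ≈ 255 - 48.800 = 206.200 → 206
B: 255 - (255-111)×(255-193)/255 = 255 - 8928/255 ≈ 255 - 35.012 = 219.988 → 220
= RGB(233, 206, 220)


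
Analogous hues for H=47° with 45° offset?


Base hue: 47°
Left analog: (47 - 45) mod 360 = 2°
Right analog: (47 + 45) mod 360 = 92°
Analogous hues = 2° and 92°


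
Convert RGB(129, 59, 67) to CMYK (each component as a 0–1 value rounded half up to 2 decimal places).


R'=129/255≈0.5059, G'=59/255≈0.2314, B'=67/255≈0.2627
K = 1 - max(R',G',B') = 1 - 129/255 = 126/255 = 0.49411… → 0.49
(1-R'-K)/(1-K) simplifies to (max-R)/max with max = 129:
C = (129-129)/129 = 0/129 = 0 → 0.00
M = (129-59)/129 = 70/129 = 0.54263… → 0.54
Y = (129-67)/129 = 62/129 = 0.48062… → 0.48
= CMYK(0.00, 0.54, 0.48, 0.49)


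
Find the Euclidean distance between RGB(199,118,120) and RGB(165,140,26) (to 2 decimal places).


d = √[(R₁-R₂)² + (G₁-G₂)² + (B₁-B₂)²]
d = √[(199-165)² + (118-140)² + (120-26)²]
d = √[1156 + 484 + 8836]
d = √10476
d ≈ 102.35


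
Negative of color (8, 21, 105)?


Invert: (255-R, 255-G, 255-B)
R: 255-8 = 247
G: 255-21 = 234
B: 255-105 = 150
= RGB(247, 234, 150)


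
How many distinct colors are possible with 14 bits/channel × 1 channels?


Total bits = 14 bits/channel × 1 channels = 14 bits
Distinct colors = 2^14
= 16,384 colors


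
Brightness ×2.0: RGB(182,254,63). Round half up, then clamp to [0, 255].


Multiply each channel by 2.0, round half up, clamp to [0, 255]
R: 182×2.0 = 364 → clamp → 255
G: 254×2.0 = 508 → clamp → 255
B: 63×2.0 = 126
= RGB(255, 255, 126)


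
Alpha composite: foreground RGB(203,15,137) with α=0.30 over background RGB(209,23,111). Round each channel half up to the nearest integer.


C = α×F + (1-α)×B, with 1-α = 0.70
R: 0.30×203 + 0.70×209 = 60.90 + 146.30 = 207.20 → 207
G: 0.30×15 + 0.70×23 = 4.50 + 16.10 = 20.60 → 21
B: 0.30×137 + 0.70×111 = 41.10 + 77.70 = 118.80 → 119
= RGB(207, 21, 119)


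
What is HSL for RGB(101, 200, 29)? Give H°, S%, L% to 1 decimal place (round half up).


Normalize: R'=101/255≈0.3961, G'=200/255≈0.7843, B'=29/255≈0.1137
Max=200/255, Min=29/255, Δ=Max-Min=171/255
L = (Max+Min)/2 = (200+29)/510 = 229/510 = 0.44901… → L = 44.9%
L ≤ 0.5 → S = Δ/(Max+Min) = 171/(200+29) = 171/229 = 0.74672… → S = 74.7%
(the 1/255 factors cancel in S and H, so raw channel differences can be used)
Max is G' → H = 60 × ((B-R)/Δ + 2) = 60 × ((29-101)/171 + 2)
  -72/171 + 2 = -0.4210… + 2 = 1.5789…
  H = 60 × 1.5789… = 94.736…° → H = 94.7°
= HSL(94.7°, 74.7%, 44.9%)


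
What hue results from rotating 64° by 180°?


New hue = (H + rotation) mod 360
New hue = (64 + 180) mod 360
= 244 mod 360
= 244°


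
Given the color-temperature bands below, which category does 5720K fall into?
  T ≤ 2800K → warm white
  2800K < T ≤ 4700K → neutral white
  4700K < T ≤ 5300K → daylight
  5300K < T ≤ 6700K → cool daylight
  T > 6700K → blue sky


Temperature: 5720K
5300K < 5720K ≤ 6700K → cool daylight
Classification: cool daylight


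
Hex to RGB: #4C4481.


4C → 76 (R)
44 → 68 (G)
81 → 129 (B)
= RGB(76, 68, 129)


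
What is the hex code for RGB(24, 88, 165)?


R = 24 → 18 (hex)
G = 88 → 58 (hex)
B = 165 → A5 (hex)
Hex = #1858A5


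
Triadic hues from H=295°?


Triadic: equally spaced at 120° intervals
H1 = 295°
H2 = (295 + 120) mod 360 = 55°
H3 = (295 + 240) mod 360 = 175°
Triadic = 295°, 55°, 175°


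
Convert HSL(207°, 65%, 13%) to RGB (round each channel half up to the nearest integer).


H=207°, S=0.65, L=0.13
C = (1-|2L-1|)×S = (1-|-0.74|)×0.65 = 0.169
H' = H/60 = 207/60 ≈ 3.4500; X = C×(1-|H' mod 2 - 1|) = 0.09295
m = L - C/2 = 0.13 - 0.0845 = 0.0455
Sector ⌊H'⌋ = 3 → (R',G',B') = (0.0, 0.09295, 0.169)
RGB = ((R'+m)×255, (G'+m)×255, (B'+m)×255) = (11.6025, 35.30475, 54.6975)
Round half up → RGB(12, 35, 55)


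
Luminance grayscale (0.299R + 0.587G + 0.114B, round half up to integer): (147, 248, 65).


Gray = 0.299×R + 0.587×G + 0.114×B
Gray = 0.299×147 + 0.587×248 + 0.114×65
Gray = 43.953 + 145.576 + 7.410
Gray = 196.939 → round half up → 197
Gray = 197


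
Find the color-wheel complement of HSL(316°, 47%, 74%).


Complement = opposite side of color wheel = hue + 180°
H' = (316 + 180) mod 360 = 136°
S and L unchanged.
= HSL(136°, 47%, 74%)


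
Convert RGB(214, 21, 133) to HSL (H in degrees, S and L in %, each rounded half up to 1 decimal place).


Normalize: R'=214/255≈0.8392, G'=21/255≈0.0824, B'=133/255≈0.5216
Max=214/255, Min=21/255, Δ=Max-Min=193/255
L = (Max+Min)/2 = (214+21)/510 = 235/510 = 0.46078… → L = 46.1%
L ≤ 0.5 → S = Δ/(Max+Min) = 193/(214+21) = 193/235 = 0.82127… → S = 82.1%
(the 1/255 factors cancel in S and H, so raw channel differences can be used)
Max is R' → H = 60 × (((G-B)/Δ) mod 6) = 60 × (((21-133)/193) mod 6)
  (-112)/193 = -0.5803…; negative, so add 6 → 5.4196…
  H = 60 × 5.4196… = 325.181…° → H = 325.2°
= HSL(325.2°, 82.1%, 46.1%)


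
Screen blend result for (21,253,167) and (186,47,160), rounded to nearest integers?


Screen: C = 255 - (255-A)×(255-B)/255, rounded to nearest integer
R: 255 - (255-21)×(255-186)/255 = 255 - 16146/255 ≈ 255 - 63.318 = 191.682 → 192
G: 255 - (255-253)×(255-47)/255 = 255 - 416/255 ≈ 255 - 1.631 = 253.369 → 253
B: 255 - (255-167)×(255-160)/255 = 255 - 8360/255 ≈ 255 - 32.784 = 222.216 → 222
= RGB(192, 253, 222)


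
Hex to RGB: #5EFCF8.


5E → 94 (R)
FC → 252 (G)
F8 → 248 (B)
= RGB(94, 252, 248)


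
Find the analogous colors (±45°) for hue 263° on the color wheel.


Base hue: 263°
Left analog: (263 - 45) mod 360 = 218°
Right analog: (263 + 45) mod 360 = 308°
Analogous hues = 218° and 308°


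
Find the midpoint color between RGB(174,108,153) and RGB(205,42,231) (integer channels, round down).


Midpoint: each channel = ⌊(C₁+C₂)/2⌋
R: ⌊(174+205)/2⌋ = 189
G: ⌊(108+42)/2⌋ = 75
B: ⌊(153+231)/2⌋ = 192
= RGB(189, 75, 192)


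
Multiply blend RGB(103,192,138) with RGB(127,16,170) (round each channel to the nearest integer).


Multiply: C = A×B/255, rounded to nearest integer
R: 103×127/255 = 13081/255 ≈ 51.298 → 51
G: 192×16/255 = 3072/255 ≈ 12.047 → 12
B: 138×170/255 = 23460/255 ≈ 92.000 → 92
= RGB(51, 12, 92)


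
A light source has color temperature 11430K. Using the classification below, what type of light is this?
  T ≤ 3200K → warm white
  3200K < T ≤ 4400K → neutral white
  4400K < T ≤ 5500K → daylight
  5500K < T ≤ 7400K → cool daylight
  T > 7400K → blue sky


Temperature: 11430K
11430K > 7400K → blue sky
Classification: blue sky


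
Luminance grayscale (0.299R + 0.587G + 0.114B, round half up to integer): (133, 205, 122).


Gray = 0.299×R + 0.587×G + 0.114×B
Gray = 0.299×133 + 0.587×205 + 0.114×122
Gray = 39.767 + 120.335 + 13.908
Gray = 174.010 → round half up → 174
Gray = 174


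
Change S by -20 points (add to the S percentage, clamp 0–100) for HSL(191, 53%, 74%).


Original S = 53%
Adjustment = -20 percentage points
New S = 53 + (-20) = 33
Clamp to [0, 100] → 33
= HSL(191°, 33%, 74%)


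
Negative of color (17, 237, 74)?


Invert: (255-R, 255-G, 255-B)
R: 255-17 = 238
G: 255-237 = 18
B: 255-74 = 181
= RGB(238, 18, 181)


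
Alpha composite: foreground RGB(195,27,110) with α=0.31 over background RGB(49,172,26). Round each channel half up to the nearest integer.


C = α×F + (1-α)×B, with 1-α = 0.69
R: 0.31×195 + 0.69×49 = 60.45 + 33.81 = 94.26 → 94
G: 0.31×27 + 0.69×172 = 8.37 + 118.68 = 127.05 → 127
B: 0.31×110 + 0.69×26 = 34.10 + 17.94 = 52.04 → 52
= RGB(94, 127, 52)


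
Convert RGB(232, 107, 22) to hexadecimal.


R = 232 → E8 (hex)
G = 107 → 6B (hex)
B = 22 → 16 (hex)
Hex = #E86B16


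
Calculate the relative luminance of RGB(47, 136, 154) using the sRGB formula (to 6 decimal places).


Linearize each channel (sRGB transfer function): c = v/255; c_lin = c/12.92 if c ≤ 0.04045, else ((c+0.055)/1.055)^2.4
  R: 47/255 ≈ 0.184314 > 0.04045 → ((0.184314+0.055)/1.055)^2.4 ≈ 0.028426
  G: 136/255 ≈ 0.533333 > 0.04045 → ((0.533333+0.055)/1.055)^2.4 ≈ 0.246201
  B: 154/255 ≈ 0.603922 > 0.04045 → ((0.603922+0.055)/1.055)^2.4 ≈ 0.323143
R_lin = 0.028426, G_lin = 0.246201, B_lin = 0.323143
L = 0.2126×R + 0.7152×G + 0.0722×B
L = 0.2126×0.028426 + 0.7152×0.246201 + 0.0722×0.323143
L ≈ 0.205458


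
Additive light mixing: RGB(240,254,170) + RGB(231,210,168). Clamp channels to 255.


Additive: each channel = min(255, C₁+C₂)
R: 240+231 = 471 → 255
G: 254+210 = 464 → 255
B: 170+168 = 338 → 255
= RGB(255, 255, 255)


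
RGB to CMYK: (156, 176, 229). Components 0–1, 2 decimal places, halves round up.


R'=156/255≈0.6118, G'=176/255≈0.6902, B'=229/255≈0.8980
K = 1 - max(R',G',B') = 1 - 229/255 = 26/255 = 0.10196… → 0.10
(1-R'-K)/(1-K) simplifies to (max-R)/max with max = 229:
C = (229-156)/229 = 73/229 = 0.31877… → 0.32
M = (229-176)/229 = 53/229 = 0.23144… → 0.23
Y = (229-229)/229 = 0/229 = 0 → 0.00
= CMYK(0.32, 0.23, 0.00, 0.10)


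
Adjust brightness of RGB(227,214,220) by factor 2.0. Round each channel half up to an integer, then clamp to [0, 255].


Multiply each channel by 2.0, round half up, clamp to [0, 255]
R: 227×2.0 = 454 → clamp → 255
G: 214×2.0 = 428 → clamp → 255
B: 220×2.0 = 440 → clamp → 255
= RGB(255, 255, 255)


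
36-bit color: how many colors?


Colors = 2^bits = 2^36
= 68,719,476,736 colors


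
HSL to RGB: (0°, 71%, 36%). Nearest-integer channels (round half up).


H=0°, S=0.71, L=0.36
C = (1-|2L-1|)×S = (1-|-0.28|)×0.71 = 0.5112
H' = H/60 = 0/60 ≈ 0.0000; X = C×(1-|H' mod 2 - 1|) = 0.0
m = L - C/2 = 0.36 - 0.2556 = 0.1044
Sector ⌊H'⌋ = 0 → (R',G',B') = (0.5112, 0.0, 0.0)
RGB = ((R'+m)×255, (G'+m)×255, (B'+m)×255) = (156.978, 26.622, 26.622)
Round half up → RGB(157, 27, 27)


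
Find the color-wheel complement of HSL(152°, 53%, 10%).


Complement = opposite side of color wheel = hue + 180°
H' = (152 + 180) mod 360 = 332°
S and L unchanged.
= HSL(332°, 53%, 10%)


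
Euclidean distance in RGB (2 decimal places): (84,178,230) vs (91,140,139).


d = √[(R₁-R₂)² + (G₁-G₂)² + (B₁-B₂)²]
d = √[(84-91)² + (178-140)² + (230-139)²]
d = √[49 + 1444 + 8281]
d = √9774
d ≈ 98.86


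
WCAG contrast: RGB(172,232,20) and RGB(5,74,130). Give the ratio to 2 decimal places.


Linearize each sRGB channel c=v/255: c/12.92 if c ≤ 0.04045 else ((c+0.055)/1.055)^2.4
L = 0.2126×R_lin + 0.7152×G_lin + 0.0722×B_lin
Color 1 (172,232,20):
  R=172: 172/255≈0.6745 > 0.04045 → ((0.6745+0.055)/1.055)^2.4 ≈ 0.41254
  G=232: 232/255≈0.9098 > 0.04045 → ((0.9098+0.055)/1.055)^2.4 ≈ 0.80695
  B=20: 20/255≈0.0784 > 0.04045 → ((0.0784+0.055)/1.055)^2.4 ≈ 0.00700
  L1 = 0.2126×0.41254 + 0.7152×0.80695 + 0.0722×0.00700 ≈ 0.66534
Color 2 (5,74,130):
  R=5: 5/255≈0.0196 ≤ 0.04045 → 0.0196/12.92 ≈ 0.00152
  G=74: 74/255≈0.2902 > 0.04045 → ((0.2902+0.055)/1.055)^2.4 ≈ 0.06848
  B=130: 130/255≈0.5098 > 0.04045 → ((0.5098+0.055)/1.055)^2.4 ≈ 0.22323
  L2 = 0.2126×0.00152 + 0.7152×0.06848 + 0.0722×0.22323 ≈ 0.06542
Lighter = 0.66534, Darker = 0.06542
Ratio = (L_lighter + 0.05) / (L_darker + 0.05)
Ratio = (0.66534 + 0.05) / (0.06542 + 0.05) = 0.71534 / 0.11542 ≈ 6.1980
Ratio ≈ 6.20:1


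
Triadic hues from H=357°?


Triadic: equally spaced at 120° intervals
H1 = 357°
H2 = (357 + 120) mod 360 = 117°
H3 = (357 + 240) mod 360 = 237°
Triadic = 357°, 117°, 237°


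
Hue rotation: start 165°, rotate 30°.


New hue = (H + rotation) mod 360
New hue = (165 + 30) mod 360
= 195 mod 360
= 195°


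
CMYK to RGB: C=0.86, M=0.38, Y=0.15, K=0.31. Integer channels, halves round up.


R = 255 × (1-C) × (1-K) = 255 × 0.14 × 0.69 = 24.633 → 25
G = 255 × (1-M) × (1-K) = 255 × 0.62 × 0.69 = 109.089 → 109
B = 255 × (1-Y) × (1-K) = 255 × 0.85 × 0.69 = 149.5575 → 150
= RGB(25, 109, 150)


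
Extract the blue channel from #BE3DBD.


Color: #BE3DBD
R = BE = 190
G = 3D = 61
B = BD = 189
Blue = 189


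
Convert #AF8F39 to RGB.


AF → 175 (R)
8F → 143 (G)
39 → 57 (B)
= RGB(175, 143, 57)


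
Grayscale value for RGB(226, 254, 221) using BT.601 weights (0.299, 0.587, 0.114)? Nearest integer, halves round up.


Gray = 0.299×R + 0.587×G + 0.114×B
Gray = 0.299×226 + 0.587×254 + 0.114×221
Gray = 67.574 + 149.098 + 25.194
Gray = 241.866 → round half up → 242
Gray = 242


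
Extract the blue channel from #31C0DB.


Color: #31C0DB
R = 31 = 49
G = C0 = 192
B = DB = 219
Blue = 219


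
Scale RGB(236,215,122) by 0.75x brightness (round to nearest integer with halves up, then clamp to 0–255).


Multiply each channel by 0.75, round half up, clamp to [0, 255]
R: 236×0.75 = 177
G: 215×0.75 = 161.25 → round → 161
B: 122×0.75 = 91.5 → round → 92
= RGB(177, 161, 92)
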